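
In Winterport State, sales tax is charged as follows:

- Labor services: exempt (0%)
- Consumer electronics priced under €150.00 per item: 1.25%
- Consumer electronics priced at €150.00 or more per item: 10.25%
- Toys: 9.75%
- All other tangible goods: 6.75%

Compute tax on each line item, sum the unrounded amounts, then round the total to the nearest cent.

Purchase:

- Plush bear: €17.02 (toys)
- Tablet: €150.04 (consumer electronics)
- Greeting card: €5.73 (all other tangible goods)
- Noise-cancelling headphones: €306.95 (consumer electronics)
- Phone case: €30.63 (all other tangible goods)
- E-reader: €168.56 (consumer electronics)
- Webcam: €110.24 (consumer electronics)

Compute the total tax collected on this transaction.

€69.61

Plush bear €17.02: toys → 9.75% → €1.65945
Tablet €150.04: consumer electronics, €150.00 or more → 10.25% → €15.3791
Greeting card €5.73: all other tangible goods → 6.75% → €0.386775
Noise-cancelling headphones €306.95: consumer electronics, €150.00 or more → 10.25% → €31.462375
Phone case €30.63: all other tangible goods → 6.75% → €2.067525
E-reader €168.56: consumer electronics, €150.00 or more → 10.25% → €17.2774
Webcam €110.24: consumer electronics, under €150.00 → 1.25% → €1.378
Unrounded tax sum = €69.610625 → €69.61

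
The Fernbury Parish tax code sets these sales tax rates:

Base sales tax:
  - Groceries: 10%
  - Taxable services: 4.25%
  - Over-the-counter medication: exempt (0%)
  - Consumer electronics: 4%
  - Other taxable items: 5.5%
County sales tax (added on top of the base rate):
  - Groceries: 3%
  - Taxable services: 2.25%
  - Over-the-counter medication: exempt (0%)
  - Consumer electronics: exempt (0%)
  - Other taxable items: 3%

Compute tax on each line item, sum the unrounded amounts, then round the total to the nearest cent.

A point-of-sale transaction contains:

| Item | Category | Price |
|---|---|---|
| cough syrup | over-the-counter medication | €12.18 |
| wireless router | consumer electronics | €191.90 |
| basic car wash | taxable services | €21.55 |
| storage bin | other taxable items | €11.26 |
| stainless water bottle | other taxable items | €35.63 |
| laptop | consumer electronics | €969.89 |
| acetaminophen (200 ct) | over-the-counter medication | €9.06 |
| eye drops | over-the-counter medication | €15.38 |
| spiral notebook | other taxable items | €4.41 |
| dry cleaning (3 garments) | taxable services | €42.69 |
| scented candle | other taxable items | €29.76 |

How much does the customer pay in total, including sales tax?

Cough syrup €12.18: over-the-counter medication → 0% + 0% county = 0% → €0.00
Wireless router €191.90: consumer electronics → 4% + 0% county = 4% → €7.676
Basic car wash €21.55: taxable services → 4.25% + 2.25% county = 6.5% → €1.40075
Storage bin €11.26: other taxable items → 5.5% + 3% county = 8.5% → €0.9571
Stainless water bottle €35.63: other taxable items → 5.5% + 3% county = 8.5% → €3.02855
Laptop €969.89: consumer electronics → 4% + 0% county = 4% → €38.7956
Acetaminophen (200 ct) €9.06: over-the-counter medication → 0% + 0% county = 0% → €0.00
Eye drops €15.38: over-the-counter medication → 0% + 0% county = 0% → €0.00
Spiral notebook €4.41: other taxable items → 5.5% + 3% county = 8.5% → €0.37485
Dry cleaning (3 garments) €42.69: taxable services → 4.25% + 2.25% county = 6.5% → €2.77485
Scented candle €29.76: other taxable items → 5.5% + 3% county = 8.5% → €2.5296
Subtotal = €1343.71; unrounded tax = €57.5373 → €57.54; total due = €1401.25

€1401.25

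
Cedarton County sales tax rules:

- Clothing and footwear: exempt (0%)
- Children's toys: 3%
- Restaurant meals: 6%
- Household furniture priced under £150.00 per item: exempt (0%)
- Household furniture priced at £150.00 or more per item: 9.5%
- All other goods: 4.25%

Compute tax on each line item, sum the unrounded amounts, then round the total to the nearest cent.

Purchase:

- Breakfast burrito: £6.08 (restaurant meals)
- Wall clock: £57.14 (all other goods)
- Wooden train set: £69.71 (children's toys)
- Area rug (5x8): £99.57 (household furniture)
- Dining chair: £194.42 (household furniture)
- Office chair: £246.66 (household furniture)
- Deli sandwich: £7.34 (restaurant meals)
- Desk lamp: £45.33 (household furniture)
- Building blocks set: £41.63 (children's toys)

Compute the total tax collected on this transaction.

Breakfast burrito £6.08: restaurant meals → 6% → £0.3648
Wall clock £57.14: all other goods → 4.25% → £2.42845
Wooden train set £69.71: children's toys → 3% → £2.0913
Area rug (5x8) £99.57: household furniture, under £150.00 → 0% → £0.00
Dining chair £194.42: household furniture, £150.00 or more → 9.5% → £18.4699
Office chair £246.66: household furniture, £150.00 or more → 9.5% → £23.4327
Deli sandwich £7.34: restaurant meals → 6% → £0.4404
Desk lamp £45.33: household furniture, under £150.00 → 0% → £0.00
Building blocks set £41.63: children's toys → 3% → £1.2489
Unrounded tax sum = £48.47645 → £48.48

£48.48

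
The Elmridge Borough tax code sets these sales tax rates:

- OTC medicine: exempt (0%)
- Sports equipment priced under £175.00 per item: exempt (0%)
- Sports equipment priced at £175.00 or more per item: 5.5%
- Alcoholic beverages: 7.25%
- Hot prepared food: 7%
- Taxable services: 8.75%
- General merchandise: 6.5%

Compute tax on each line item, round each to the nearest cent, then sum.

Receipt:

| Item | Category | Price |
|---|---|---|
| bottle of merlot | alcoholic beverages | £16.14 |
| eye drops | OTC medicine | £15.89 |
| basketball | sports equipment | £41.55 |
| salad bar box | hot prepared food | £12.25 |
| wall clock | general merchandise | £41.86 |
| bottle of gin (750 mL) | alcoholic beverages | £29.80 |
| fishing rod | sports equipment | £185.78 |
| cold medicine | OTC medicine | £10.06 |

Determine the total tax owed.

£17.13

Bottle of merlot £16.14: alcoholic beverages → 7.25% → £1.17
Eye drops £15.89: OTC medicine → 0% → £0.00
Basketball £41.55: sports equipment, under £175.00 → 0% → £0.00
Salad bar box £12.25: hot prepared food → 7% → £0.86
Wall clock £41.86: general merchandise → 6.5% → £2.72
Bottle of gin (750 mL) £29.80: alcoholic beverages → 7.25% → £2.16
Fishing rod £185.78: sports equipment, £175.00 or more → 5.5% → £10.22
Cold medicine £10.06: OTC medicine → 0% → £0.00
Total tax = £1.17 + £0.86 + £2.72 + £2.16 + £10.22 = £17.13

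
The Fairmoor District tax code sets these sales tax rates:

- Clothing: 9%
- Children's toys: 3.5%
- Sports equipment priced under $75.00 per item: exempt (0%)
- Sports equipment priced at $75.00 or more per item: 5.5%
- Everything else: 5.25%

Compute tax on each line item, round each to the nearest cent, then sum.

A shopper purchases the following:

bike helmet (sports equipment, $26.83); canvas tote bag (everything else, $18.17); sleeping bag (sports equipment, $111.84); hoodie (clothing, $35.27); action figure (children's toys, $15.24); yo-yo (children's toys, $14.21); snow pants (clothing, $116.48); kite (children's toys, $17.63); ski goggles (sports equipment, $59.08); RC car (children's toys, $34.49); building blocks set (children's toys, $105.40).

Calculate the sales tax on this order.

$27.30

Bike helmet $26.83: sports equipment, under $75.00 → 0% → $0.00
Canvas tote bag $18.17: everything else → 5.25% → $0.95
Sleeping bag $111.84: sports equipment, $75.00 or more → 5.5% → $6.15
Hoodie $35.27: clothing → 9% → $3.17
Action figure $15.24: children's toys → 3.5% → $0.53
Yo-yo $14.21: children's toys → 3.5% → $0.50
Snow pants $116.48: clothing → 9% → $10.48
Kite $17.63: children's toys → 3.5% → $0.62
Ski goggles $59.08: sports equipment, under $75.00 → 0% → $0.00
RC car $34.49: children's toys → 3.5% → $1.21
Building blocks set $105.40: children's toys → 3.5% → $3.69
Total tax = $0.95 + $6.15 + $3.17 + $0.53 + $0.50 + $10.48 + $0.62 + $1.21 + $3.69 = $27.30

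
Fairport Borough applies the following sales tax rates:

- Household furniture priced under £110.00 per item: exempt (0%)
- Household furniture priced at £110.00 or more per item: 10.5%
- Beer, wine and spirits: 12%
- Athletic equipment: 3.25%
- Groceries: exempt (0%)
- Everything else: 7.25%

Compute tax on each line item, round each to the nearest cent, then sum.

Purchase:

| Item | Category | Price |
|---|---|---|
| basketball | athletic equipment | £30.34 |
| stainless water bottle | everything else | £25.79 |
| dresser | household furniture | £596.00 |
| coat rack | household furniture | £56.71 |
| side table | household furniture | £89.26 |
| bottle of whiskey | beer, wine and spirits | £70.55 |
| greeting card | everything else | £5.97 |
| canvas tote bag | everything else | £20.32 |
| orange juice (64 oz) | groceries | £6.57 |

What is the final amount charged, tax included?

£977.32

Basketball £30.34: athletic equipment → 3.25% → £0.99
Stainless water bottle £25.79: everything else → 7.25% → £1.87
Dresser £596.00: household furniture, £110.00 or more → 10.5% → £62.58
Coat rack £56.71: household furniture, under £110.00 → 0% → £0.00
Side table £89.26: household furniture, under £110.00 → 0% → £0.00
Bottle of whiskey £70.55: beer, wine and spirits → 12% → £8.47
Greeting card £5.97: everything else → 7.25% → £0.43
Canvas tote bag £20.32: everything else → 7.25% → £1.47
Orange juice (64 oz) £6.57: groceries → 0% → £0.00
Subtotal = £901.51; tax = £75.81; total due = £977.32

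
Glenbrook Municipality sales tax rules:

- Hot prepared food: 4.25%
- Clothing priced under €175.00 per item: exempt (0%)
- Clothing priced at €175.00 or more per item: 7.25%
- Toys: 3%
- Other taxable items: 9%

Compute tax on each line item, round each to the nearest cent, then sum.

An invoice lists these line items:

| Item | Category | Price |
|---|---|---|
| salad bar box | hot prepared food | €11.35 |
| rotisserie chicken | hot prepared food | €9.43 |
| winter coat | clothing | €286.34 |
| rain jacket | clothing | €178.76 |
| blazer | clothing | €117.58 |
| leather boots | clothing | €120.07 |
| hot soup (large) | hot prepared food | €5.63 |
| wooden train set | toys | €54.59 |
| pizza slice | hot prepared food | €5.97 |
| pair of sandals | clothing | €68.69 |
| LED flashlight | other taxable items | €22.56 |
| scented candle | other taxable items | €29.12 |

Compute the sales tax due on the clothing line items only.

Winter coat €286.34: clothing, €175.00 or more → 7.25% → €20.76
Rain jacket €178.76: clothing, €175.00 or more → 7.25% → €12.96
Blazer €117.58: clothing, under €175.00 → 0% → €0.00
Leather boots €120.07: clothing, under €175.00 → 0% → €0.00
Pair of sandals €68.69: clothing, under €175.00 → 0% → €0.00
Tax on clothing = €20.76 + €12.96 + €0.00 + €0.00 + €0.00 = €33.72

€33.72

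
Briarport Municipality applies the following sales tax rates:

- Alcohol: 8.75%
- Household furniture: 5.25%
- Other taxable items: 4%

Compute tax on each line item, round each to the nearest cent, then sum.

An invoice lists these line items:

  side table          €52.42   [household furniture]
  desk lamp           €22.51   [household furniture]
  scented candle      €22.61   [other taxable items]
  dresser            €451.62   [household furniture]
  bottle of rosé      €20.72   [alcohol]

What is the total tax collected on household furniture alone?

€27.64

Side table €52.42: household furniture → 5.25% → €2.75
Desk lamp €22.51: household furniture → 5.25% → €1.18
Dresser €451.62: household furniture → 5.25% → €23.71
Tax on household furniture = €2.75 + €1.18 + €23.71 = €27.64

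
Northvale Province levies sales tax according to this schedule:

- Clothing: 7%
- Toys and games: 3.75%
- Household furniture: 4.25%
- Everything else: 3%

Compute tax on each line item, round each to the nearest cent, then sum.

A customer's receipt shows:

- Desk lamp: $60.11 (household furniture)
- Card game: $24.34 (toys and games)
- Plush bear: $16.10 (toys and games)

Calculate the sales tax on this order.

Desk lamp $60.11: household furniture → 4.25% → $2.55
Card game $24.34: toys and games → 3.75% → $0.91
Plush bear $16.10: toys and games → 3.75% → $0.60
Total tax = $2.55 + $0.91 + $0.60 = $4.06

$4.06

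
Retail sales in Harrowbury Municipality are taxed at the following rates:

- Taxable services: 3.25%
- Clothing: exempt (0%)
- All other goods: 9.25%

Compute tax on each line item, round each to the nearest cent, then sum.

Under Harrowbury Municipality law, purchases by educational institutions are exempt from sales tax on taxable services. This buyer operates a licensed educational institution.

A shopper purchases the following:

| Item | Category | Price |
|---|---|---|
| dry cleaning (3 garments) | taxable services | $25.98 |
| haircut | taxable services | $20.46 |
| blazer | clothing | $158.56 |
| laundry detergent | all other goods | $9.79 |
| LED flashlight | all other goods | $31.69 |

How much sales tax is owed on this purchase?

$3.84

Dry cleaning (3 garments) $25.98: taxable services, buyer-exempt → 0% → $0.00
Haircut $20.46: taxable services, buyer-exempt → 0% → $0.00
Blazer $158.56: clothing → 0% → $0.00
Laundry detergent $9.79: all other goods → 9.25% → $0.91
LED flashlight $31.69: all other goods → 9.25% → $2.93
Total tax = $0.91 + $2.93 = $3.84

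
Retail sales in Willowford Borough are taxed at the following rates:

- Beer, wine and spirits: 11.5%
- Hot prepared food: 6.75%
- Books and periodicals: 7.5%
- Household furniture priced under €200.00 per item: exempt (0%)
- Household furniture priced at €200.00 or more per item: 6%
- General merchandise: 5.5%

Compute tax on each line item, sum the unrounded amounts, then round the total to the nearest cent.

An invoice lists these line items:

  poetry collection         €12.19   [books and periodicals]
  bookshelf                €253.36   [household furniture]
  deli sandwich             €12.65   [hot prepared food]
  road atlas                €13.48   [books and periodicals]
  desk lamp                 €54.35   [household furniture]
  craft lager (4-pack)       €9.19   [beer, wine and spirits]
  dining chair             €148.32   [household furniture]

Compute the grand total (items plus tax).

Poetry collection €12.19: books and periodicals → 7.5% → €0.91425
Bookshelf €253.36: household furniture, €200.00 or more → 6% → €15.2016
Deli sandwich €12.65: hot prepared food → 6.75% → €0.853875
Road atlas €13.48: books and periodicals → 7.5% → €1.011
Desk lamp €54.35: household furniture, under €200.00 → 0% → €0.00
Craft lager (4-pack) €9.19: beer, wine and spirits → 11.5% → €1.05685
Dining chair €148.32: household furniture, under €200.00 → 0% → €0.00
Subtotal = €503.54; unrounded tax = €19.037575 → €19.04; total due = €522.58

€522.58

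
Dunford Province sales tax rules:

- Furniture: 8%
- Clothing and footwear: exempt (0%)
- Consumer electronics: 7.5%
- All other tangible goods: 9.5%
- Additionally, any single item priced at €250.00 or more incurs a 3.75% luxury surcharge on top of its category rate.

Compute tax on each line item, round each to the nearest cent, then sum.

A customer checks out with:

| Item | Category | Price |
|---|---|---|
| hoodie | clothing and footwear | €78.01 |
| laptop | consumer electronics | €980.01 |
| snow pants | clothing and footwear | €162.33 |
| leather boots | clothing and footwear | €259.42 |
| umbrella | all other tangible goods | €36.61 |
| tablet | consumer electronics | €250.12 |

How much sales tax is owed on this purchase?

€151.60

Hoodie €78.01: clothing and footwear → 0% → €0.00
Laptop €980.01: consumer electronics → 7.5% + 3.75% surcharge = 11.25% → €110.25
Snow pants €162.33: clothing and footwear → 0% → €0.00
Leather boots €259.42: clothing and footwear → 0% + 3.75% surcharge = 3.75% → €9.73
Umbrella €36.61: all other tangible goods → 9.5% → €3.48
Tablet €250.12: consumer electronics → 7.5% + 3.75% surcharge = 11.25% → €28.14
Total tax = €110.25 + €9.73 + €3.48 + €28.14 = €151.60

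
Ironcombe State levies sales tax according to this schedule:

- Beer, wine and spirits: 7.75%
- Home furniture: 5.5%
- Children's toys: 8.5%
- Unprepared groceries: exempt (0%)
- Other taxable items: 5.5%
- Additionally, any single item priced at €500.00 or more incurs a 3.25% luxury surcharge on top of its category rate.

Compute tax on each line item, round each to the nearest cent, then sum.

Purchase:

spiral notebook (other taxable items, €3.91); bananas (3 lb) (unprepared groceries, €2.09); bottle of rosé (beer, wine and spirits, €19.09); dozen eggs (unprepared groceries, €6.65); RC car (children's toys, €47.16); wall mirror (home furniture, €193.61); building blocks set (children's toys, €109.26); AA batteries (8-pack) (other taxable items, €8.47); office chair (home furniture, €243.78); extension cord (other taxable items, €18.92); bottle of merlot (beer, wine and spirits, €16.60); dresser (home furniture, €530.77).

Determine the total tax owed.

Spiral notebook €3.91: other taxable items → 5.5% → €0.22
Bananas (3 lb) €2.09: unprepared groceries → 0% → €0.00
Bottle of rosé €19.09: beer, wine and spirits → 7.75% → €1.48
Dozen eggs €6.65: unprepared groceries → 0% → €0.00
RC car €47.16: children's toys → 8.5% → €4.01
Wall mirror €193.61: home furniture → 5.5% → €10.65
Building blocks set €109.26: children's toys → 8.5% → €9.29
AA batteries (8-pack) €8.47: other taxable items → 5.5% → €0.47
Office chair €243.78: home furniture → 5.5% → €13.41
Extension cord €18.92: other taxable items → 5.5% → €1.04
Bottle of merlot €16.60: beer, wine and spirits → 7.75% → €1.29
Dresser €530.77: home furniture → 5.5% + 3.25% surcharge = 8.75% → €46.44
Total tax = €0.22 + €1.48 + €4.01 + €10.65 + €9.29 + €0.47 + €13.41 + €1.04 + €1.29 + €46.44 = €88.30

€88.30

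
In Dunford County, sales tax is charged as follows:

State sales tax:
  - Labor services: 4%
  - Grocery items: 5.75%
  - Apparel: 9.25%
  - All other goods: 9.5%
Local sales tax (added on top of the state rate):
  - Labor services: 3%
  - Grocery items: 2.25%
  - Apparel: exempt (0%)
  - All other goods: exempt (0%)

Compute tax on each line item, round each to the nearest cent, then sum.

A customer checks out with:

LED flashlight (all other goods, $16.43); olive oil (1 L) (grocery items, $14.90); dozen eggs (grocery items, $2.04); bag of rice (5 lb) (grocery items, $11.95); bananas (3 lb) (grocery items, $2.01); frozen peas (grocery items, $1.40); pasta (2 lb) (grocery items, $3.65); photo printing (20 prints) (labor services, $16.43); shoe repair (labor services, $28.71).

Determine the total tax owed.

$7.59

LED flashlight $16.43: all other goods → 9.5% + 0% local = 9.5% → $1.56
Olive oil (1 L) $14.90: grocery items → 5.75% + 2.25% local = 8% → $1.19
Dozen eggs $2.04: grocery items → 5.75% + 2.25% local = 8% → $0.16
Bag of rice (5 lb) $11.95: grocery items → 5.75% + 2.25% local = 8% → $0.96
Bananas (3 lb) $2.01: grocery items → 5.75% + 2.25% local = 8% → $0.16
Frozen peas $1.40: grocery items → 5.75% + 2.25% local = 8% → $0.11
Pasta (2 lb) $3.65: grocery items → 5.75% + 2.25% local = 8% → $0.29
Photo printing (20 prints) $16.43: labor services → 4% + 3% local = 7% → $1.15
Shoe repair $28.71: labor services → 4% + 3% local = 7% → $2.01
Total tax = $1.56 + $1.19 + $0.16 + $0.96 + $0.16 + $0.11 + $0.29 + $1.15 + $2.01 = $7.59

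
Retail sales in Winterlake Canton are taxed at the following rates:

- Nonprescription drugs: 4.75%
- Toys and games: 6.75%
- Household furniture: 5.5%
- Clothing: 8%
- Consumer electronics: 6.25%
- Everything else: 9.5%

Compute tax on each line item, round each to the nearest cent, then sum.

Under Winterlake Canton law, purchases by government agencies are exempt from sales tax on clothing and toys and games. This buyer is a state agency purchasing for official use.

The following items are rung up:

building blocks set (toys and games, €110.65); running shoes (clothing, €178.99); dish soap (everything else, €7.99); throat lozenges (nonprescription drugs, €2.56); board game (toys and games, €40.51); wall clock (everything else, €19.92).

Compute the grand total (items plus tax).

€363.39

Building blocks set €110.65: toys and games, buyer-exempt → 0% → €0.00
Running shoes €178.99: clothing, buyer-exempt → 0% → €0.00
Dish soap €7.99: everything else → 9.5% → €0.76
Throat lozenges €2.56: nonprescription drugs → 4.75% → €0.12
Board game €40.51: toys and games, buyer-exempt → 0% → €0.00
Wall clock €19.92: everything else → 9.5% → €1.89
Subtotal = €360.62; tax = €2.77; total due = €363.39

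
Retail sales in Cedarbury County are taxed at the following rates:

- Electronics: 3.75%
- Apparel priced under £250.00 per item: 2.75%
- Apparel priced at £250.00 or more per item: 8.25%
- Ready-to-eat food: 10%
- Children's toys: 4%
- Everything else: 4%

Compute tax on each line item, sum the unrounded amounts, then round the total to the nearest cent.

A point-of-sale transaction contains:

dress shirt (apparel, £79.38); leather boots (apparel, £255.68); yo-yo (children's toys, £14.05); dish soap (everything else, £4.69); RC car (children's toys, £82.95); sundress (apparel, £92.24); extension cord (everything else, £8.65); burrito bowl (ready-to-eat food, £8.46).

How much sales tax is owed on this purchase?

£31.07

Dress shirt £79.38: apparel, under £250.00 → 2.75% → £2.18295
Leather boots £255.68: apparel, £250.00 or more → 8.25% → £21.0936
Yo-yo £14.05: children's toys → 4% → £0.562
Dish soap £4.69: everything else → 4% → £0.1876
RC car £82.95: children's toys → 4% → £3.318
Sundress £92.24: apparel, under £250.00 → 2.75% → £2.5366
Extension cord £8.65: everything else → 4% → £0.346
Burrito bowl £8.46: ready-to-eat food → 10% → £0.846
Unrounded tax sum = £31.07275 → £31.07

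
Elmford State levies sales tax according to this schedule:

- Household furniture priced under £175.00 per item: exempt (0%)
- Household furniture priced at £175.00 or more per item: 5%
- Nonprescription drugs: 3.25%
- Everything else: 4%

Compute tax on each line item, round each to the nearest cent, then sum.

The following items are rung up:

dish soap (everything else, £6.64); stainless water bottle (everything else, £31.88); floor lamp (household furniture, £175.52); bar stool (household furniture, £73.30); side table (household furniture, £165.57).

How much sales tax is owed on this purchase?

£10.33

Dish soap £6.64: everything else → 4% → £0.27
Stainless water bottle £31.88: everything else → 4% → £1.28
Floor lamp £175.52: household furniture, £175.00 or more → 5% → £8.78
Bar stool £73.30: household furniture, under £175.00 → 0% → £0.00
Side table £165.57: household furniture, under £175.00 → 0% → £0.00
Total tax = £0.27 + £1.28 + £8.78 = £10.33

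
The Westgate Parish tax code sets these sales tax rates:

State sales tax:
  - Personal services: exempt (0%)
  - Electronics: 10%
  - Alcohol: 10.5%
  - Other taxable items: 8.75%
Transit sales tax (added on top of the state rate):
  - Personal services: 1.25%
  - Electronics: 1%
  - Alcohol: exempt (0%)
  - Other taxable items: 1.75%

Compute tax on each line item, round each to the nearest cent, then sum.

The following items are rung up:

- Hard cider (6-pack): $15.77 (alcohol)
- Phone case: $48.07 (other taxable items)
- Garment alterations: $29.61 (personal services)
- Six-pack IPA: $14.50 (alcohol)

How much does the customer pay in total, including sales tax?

Hard cider (6-pack) $15.77: alcohol → 10.5% + 0% transit = 10.5% → $1.66
Phone case $48.07: other taxable items → 8.75% + 1.75% transit = 10.5% → $5.05
Garment alterations $29.61: personal services → 0% + 1.25% transit = 1.25% → $0.37
Six-pack IPA $14.50: alcohol → 10.5% + 0% transit = 10.5% → $1.52
Subtotal = $107.95; tax = $8.60; total due = $116.55

$116.55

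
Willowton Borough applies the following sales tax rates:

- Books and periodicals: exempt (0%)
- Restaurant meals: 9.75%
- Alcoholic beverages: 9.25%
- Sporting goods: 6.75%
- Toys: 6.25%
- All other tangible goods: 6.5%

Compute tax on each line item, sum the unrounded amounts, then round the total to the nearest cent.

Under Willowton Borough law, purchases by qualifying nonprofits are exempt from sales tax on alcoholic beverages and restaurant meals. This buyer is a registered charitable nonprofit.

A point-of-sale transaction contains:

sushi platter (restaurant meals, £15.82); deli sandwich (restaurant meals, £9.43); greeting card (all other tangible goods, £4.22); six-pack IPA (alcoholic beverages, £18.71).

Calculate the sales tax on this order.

Sushi platter £15.82: restaurant meals, buyer-exempt → 0% → £0.00
Deli sandwich £9.43: restaurant meals, buyer-exempt → 0% → £0.00
Greeting card £4.22: all other tangible goods → 6.5% → £0.2743
Six-pack IPA £18.71: alcoholic beverages, buyer-exempt → 0% → £0.00
Unrounded tax sum = £0.2743 → £0.27

£0.27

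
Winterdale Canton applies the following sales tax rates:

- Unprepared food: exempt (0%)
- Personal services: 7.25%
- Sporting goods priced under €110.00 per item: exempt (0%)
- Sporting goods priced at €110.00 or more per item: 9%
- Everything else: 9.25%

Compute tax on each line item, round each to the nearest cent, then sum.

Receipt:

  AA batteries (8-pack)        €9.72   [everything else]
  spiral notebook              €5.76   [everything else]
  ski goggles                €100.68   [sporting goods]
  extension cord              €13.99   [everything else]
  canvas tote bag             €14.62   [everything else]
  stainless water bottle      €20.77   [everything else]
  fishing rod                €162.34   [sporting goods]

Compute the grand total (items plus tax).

AA batteries (8-pack) €9.72: everything else → 9.25% → €0.90
Spiral notebook €5.76: everything else → 9.25% → €0.53
Ski goggles €100.68: sporting goods, under €110.00 → 0% → €0.00
Extension cord €13.99: everything else → 9.25% → €1.29
Canvas tote bag €14.62: everything else → 9.25% → €1.35
Stainless water bottle €20.77: everything else → 9.25% → €1.92
Fishing rod €162.34: sporting goods, €110.00 or more → 9% → €14.61
Subtotal = €327.88; tax = €20.60; total due = €348.48

€348.48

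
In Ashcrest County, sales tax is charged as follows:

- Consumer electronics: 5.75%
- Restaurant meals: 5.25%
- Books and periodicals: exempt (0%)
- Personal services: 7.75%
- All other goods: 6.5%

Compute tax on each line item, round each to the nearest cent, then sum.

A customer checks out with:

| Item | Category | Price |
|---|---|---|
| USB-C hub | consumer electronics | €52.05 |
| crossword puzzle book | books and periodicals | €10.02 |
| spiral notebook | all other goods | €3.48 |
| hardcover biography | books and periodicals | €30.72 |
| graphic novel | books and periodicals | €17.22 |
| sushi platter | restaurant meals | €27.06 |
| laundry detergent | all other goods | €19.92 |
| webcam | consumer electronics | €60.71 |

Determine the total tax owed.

USB-C hub €52.05: consumer electronics → 5.75% → €2.99
Crossword puzzle book €10.02: books and periodicals → 0% → €0.00
Spiral notebook €3.48: all other goods → 6.5% → €0.23
Hardcover biography €30.72: books and periodicals → 0% → €0.00
Graphic novel €17.22: books and periodicals → 0% → €0.00
Sushi platter €27.06: restaurant meals → 5.25% → €1.42
Laundry detergent €19.92: all other goods → 6.5% → €1.29
Webcam €60.71: consumer electronics → 5.75% → €3.49
Total tax = €2.99 + €0.23 + €1.42 + €1.29 + €3.49 = €9.42

€9.42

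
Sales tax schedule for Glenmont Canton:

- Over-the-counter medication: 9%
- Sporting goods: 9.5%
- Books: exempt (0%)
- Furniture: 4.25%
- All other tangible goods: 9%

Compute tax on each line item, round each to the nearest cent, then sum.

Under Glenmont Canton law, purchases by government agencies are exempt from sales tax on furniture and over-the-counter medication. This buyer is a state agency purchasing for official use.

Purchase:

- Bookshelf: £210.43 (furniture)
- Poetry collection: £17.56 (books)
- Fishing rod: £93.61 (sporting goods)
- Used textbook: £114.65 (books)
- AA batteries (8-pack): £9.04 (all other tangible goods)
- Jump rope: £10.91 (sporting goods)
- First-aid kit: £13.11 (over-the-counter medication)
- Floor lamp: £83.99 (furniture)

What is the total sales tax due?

£10.74

Bookshelf £210.43: furniture, buyer-exempt → 0% → £0.00
Poetry collection £17.56: books → 0% → £0.00
Fishing rod £93.61: sporting goods → 9.5% → £8.89
Used textbook £114.65: books → 0% → £0.00
AA batteries (8-pack) £9.04: all other tangible goods → 9% → £0.81
Jump rope £10.91: sporting goods → 9.5% → £1.04
First-aid kit £13.11: over-the-counter medication, buyer-exempt → 0% → £0.00
Floor lamp £83.99: furniture, buyer-exempt → 0% → £0.00
Total tax = £8.89 + £0.81 + £1.04 = £10.74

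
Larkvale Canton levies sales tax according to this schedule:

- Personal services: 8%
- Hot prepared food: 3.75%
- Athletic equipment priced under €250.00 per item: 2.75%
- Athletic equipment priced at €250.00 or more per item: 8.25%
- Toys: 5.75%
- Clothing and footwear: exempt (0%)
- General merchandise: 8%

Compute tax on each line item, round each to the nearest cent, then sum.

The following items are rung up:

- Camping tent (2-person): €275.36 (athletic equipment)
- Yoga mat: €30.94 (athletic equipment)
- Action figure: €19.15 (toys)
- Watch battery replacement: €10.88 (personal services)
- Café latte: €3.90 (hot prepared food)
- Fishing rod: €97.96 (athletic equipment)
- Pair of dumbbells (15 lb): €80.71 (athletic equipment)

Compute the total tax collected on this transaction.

Camping tent (2-person) €275.36: athletic equipment, €250.00 or more → 8.25% → €22.72
Yoga mat €30.94: athletic equipment, under €250.00 → 2.75% → €0.85
Action figure €19.15: toys → 5.75% → €1.10
Watch battery replacement €10.88: personal services → 8% → €0.87
Café latte €3.90: hot prepared food → 3.75% → €0.15
Fishing rod €97.96: athletic equipment, under €250.00 → 2.75% → €2.69
Pair of dumbbells (15 lb) €80.71: athletic equipment, under €250.00 → 2.75% → €2.22
Total tax = €22.72 + €0.85 + €1.10 + €0.87 + €0.15 + €2.69 + €2.22 = €30.60

€30.60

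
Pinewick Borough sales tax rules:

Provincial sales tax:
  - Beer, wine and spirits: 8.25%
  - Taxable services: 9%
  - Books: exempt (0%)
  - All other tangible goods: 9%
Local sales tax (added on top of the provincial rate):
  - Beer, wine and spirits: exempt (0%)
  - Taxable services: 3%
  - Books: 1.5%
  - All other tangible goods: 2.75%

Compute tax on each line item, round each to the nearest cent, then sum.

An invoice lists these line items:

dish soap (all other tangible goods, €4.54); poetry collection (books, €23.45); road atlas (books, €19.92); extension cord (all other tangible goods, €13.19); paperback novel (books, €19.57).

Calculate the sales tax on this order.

€3.02

Dish soap €4.54: all other tangible goods → 9% + 2.75% local = 11.75% → €0.53
Poetry collection €23.45: books → 0% + 1.5% local = 1.5% → €0.35
Road atlas €19.92: books → 0% + 1.5% local = 1.5% → €0.30
Extension cord €13.19: all other tangible goods → 9% + 2.75% local = 11.75% → €1.55
Paperback novel €19.57: books → 0% + 1.5% local = 1.5% → €0.29
Total tax = €0.53 + €0.35 + €0.30 + €1.55 + €0.29 = €3.02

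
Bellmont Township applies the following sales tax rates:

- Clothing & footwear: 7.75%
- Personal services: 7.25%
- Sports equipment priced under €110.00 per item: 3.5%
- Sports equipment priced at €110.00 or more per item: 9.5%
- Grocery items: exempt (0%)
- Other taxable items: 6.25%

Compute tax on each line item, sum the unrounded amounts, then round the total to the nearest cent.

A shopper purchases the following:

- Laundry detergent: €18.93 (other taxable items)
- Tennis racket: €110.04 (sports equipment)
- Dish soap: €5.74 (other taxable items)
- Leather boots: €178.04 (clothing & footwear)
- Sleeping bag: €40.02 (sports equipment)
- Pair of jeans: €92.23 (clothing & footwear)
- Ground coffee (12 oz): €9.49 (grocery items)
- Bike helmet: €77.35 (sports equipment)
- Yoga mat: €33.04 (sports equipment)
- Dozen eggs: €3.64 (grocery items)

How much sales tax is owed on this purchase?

€38.21

Laundry detergent €18.93: other taxable items → 6.25% → €1.183125
Tennis racket €110.04: sports equipment, €110.00 or more → 9.5% → €10.4538
Dish soap €5.74: other taxable items → 6.25% → €0.35875
Leather boots €178.04: clothing & footwear → 7.75% → €13.7981
Sleeping bag €40.02: sports equipment, under €110.00 → 3.5% → €1.4007
Pair of jeans €92.23: clothing & footwear → 7.75% → €7.147825
Ground coffee (12 oz) €9.49: grocery items → 0% → €0.00
Bike helmet €77.35: sports equipment, under €110.00 → 3.5% → €2.70725
Yoga mat €33.04: sports equipment, under €110.00 → 3.5% → €1.1564
Dozen eggs €3.64: grocery items → 0% → €0.00
Unrounded tax sum = €38.20595 → €38.21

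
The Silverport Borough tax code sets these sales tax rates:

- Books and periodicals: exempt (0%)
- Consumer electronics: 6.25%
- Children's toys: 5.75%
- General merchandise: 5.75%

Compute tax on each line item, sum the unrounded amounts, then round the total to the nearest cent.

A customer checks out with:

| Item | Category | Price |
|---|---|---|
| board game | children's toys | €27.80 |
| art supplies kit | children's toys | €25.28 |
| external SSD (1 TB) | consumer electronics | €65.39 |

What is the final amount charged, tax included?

€125.61

Board game €27.80: children's toys → 5.75% → €1.5985
Art supplies kit €25.28: children's toys → 5.75% → €1.4536
External SSD (1 TB) €65.39: consumer electronics → 6.25% → €4.086875
Subtotal = €118.47; unrounded tax = €7.138975 → €7.14; total due = €125.61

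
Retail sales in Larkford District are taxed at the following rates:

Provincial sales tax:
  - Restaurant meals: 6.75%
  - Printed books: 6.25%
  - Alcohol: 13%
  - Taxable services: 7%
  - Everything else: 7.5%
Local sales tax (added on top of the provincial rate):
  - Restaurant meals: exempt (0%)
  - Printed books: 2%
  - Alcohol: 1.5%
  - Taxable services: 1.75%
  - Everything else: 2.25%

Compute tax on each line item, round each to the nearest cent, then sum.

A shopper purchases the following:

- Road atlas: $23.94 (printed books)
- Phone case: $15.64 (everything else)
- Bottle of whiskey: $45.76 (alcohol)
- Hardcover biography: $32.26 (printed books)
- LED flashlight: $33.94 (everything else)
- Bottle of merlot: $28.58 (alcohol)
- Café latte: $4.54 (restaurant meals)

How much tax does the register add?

$20.56

Road atlas $23.94: printed books → 6.25% + 2% local = 8.25% → $1.98
Phone case $15.64: everything else → 7.5% + 2.25% local = 9.75% → $1.52
Bottle of whiskey $45.76: alcohol → 13% + 1.5% local = 14.5% → $6.64
Hardcover biography $32.26: printed books → 6.25% + 2% local = 8.25% → $2.66
LED flashlight $33.94: everything else → 7.5% + 2.25% local = 9.75% → $3.31
Bottle of merlot $28.58: alcohol → 13% + 1.5% local = 14.5% → $4.14
Café latte $4.54: restaurant meals → 6.75% + 0% local = 6.75% → $0.31
Total tax = $1.98 + $1.52 + $6.64 + $2.66 + $3.31 + $4.14 + $0.31 = $20.56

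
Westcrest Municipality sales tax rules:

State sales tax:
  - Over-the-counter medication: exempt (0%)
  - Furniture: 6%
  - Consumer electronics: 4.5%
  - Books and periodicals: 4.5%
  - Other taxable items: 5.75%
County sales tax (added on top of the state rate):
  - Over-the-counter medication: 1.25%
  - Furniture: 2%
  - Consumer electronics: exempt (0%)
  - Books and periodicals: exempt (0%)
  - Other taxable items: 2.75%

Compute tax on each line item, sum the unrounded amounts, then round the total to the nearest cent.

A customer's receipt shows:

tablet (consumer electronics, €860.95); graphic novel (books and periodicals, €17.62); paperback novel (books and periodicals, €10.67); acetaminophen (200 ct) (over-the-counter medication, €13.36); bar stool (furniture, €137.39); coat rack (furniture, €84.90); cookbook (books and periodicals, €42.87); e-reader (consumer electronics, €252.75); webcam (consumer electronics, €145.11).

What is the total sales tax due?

Tablet €860.95: consumer electronics → 4.5% + 0% county = 4.5% → €38.74275
Graphic novel €17.62: books and periodicals → 4.5% + 0% county = 4.5% → €0.7929
Paperback novel €10.67: books and periodicals → 4.5% + 0% county = 4.5% → €0.48015
Acetaminophen (200 ct) €13.36: over-the-counter medication → 0% + 1.25% county = 1.25% → €0.167
Bar stool €137.39: furniture → 6% + 2% county = 8% → €10.9912
Coat rack €84.90: furniture → 6% + 2% county = 8% → €6.792
Cookbook €42.87: books and periodicals → 4.5% + 0% county = 4.5% → €1.92915
E-reader €252.75: consumer electronics → 4.5% + 0% county = 4.5% → €11.37375
Webcam €145.11: consumer electronics → 4.5% + 0% county = 4.5% → €6.52995
Unrounded tax sum = €77.79885 → €77.80

€77.80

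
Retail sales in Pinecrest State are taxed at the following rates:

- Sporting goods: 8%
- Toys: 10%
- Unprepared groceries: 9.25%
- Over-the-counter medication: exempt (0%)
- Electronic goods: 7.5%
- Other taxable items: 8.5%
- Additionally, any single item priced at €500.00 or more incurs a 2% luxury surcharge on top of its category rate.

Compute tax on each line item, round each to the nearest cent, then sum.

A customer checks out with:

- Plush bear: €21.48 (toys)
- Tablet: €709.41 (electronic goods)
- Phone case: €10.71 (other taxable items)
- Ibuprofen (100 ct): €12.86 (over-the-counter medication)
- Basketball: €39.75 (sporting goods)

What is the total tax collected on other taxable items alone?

Phone case €10.71: other taxable items → 8.5% → €0.91
Tax on other taxable items = €0.91

€0.91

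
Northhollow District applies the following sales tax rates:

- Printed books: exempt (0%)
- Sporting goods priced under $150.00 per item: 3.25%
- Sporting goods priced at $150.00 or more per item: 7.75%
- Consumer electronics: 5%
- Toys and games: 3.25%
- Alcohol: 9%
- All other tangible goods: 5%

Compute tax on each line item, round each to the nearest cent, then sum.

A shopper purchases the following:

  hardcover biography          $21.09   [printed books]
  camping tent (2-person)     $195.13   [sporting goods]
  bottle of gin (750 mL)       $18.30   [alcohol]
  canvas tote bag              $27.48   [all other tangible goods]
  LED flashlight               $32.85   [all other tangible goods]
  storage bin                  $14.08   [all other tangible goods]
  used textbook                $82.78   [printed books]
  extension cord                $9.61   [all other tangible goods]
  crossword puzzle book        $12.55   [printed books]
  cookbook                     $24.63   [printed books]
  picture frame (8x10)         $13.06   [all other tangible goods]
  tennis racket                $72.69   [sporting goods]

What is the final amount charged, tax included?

$548.22

Hardcover biography $21.09: printed books → 0% → $0.00
Camping tent (2-person) $195.13: sporting goods, $150.00 or more → 7.75% → $15.12
Bottle of gin (750 mL) $18.30: alcohol → 9% → $1.65
Canvas tote bag $27.48: all other tangible goods → 5% → $1.37
LED flashlight $32.85: all other tangible goods → 5% → $1.64
Storage bin $14.08: all other tangible goods → 5% → $0.70
Used textbook $82.78: printed books → 0% → $0.00
Extension cord $9.61: all other tangible goods → 5% → $0.48
Crossword puzzle book $12.55: printed books → 0% → $0.00
Cookbook $24.63: printed books → 0% → $0.00
Picture frame (8x10) $13.06: all other tangible goods → 5% → $0.65
Tennis racket $72.69: sporting goods, under $150.00 → 3.25% → $2.36
Subtotal = $524.25; tax = $23.97; total due = $548.22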